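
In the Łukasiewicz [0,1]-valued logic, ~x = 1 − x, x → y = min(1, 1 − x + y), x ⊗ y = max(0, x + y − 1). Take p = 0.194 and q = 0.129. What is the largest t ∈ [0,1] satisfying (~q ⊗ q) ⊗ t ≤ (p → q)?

1.000

~q = 1 − 0.129 = 0.871
~q ⊗ q = max(0, 0.871 + 0.129 − 1) = max(0, 0.000) = 0.000
So the left factor is ~q ⊗ q = 0.000.
p → q = min(1, 1 − 0.194 + 0.129) = min(1, 0.935) = 0.935
So the right-hand bound is p → q = 0.935.
The residuum of the Łukasiewicz t-norm gives the supremum: min(1, 1 − 0.000 + 0.935).
1 − 0.000 + 0.935 = 1.935, so t = min(1, 1.935) = 1.000.
Check: 0.000 ⊗ 1.000 = max(0, 0.000) = 0.000 ≤ 0.935.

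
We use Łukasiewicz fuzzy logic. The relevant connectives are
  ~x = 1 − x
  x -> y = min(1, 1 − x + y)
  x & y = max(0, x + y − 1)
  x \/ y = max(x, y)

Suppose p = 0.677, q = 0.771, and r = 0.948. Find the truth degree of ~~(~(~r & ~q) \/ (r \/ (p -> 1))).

~r = 1 − 0.948 = 0.052
~q = 1 − 0.771 = 0.229
~r & ~q = max(0, 0.052 + 0.229 − 1) = max(0, -0.719) = 0.000
~(~r & ~q) = 1 − 0.000 = 1.000
p -> 1 = min(1, 1 − 0.677 + 1.000) = min(1, 1.323) = 1.000
r \/ (p -> 1) = max(0.948, 1.000) = 1.000
~(~r & ~q) \/ (r \/ (p -> 1)) = max(1.000, 1.000) = 1.000
~(~(~r & ~q) \/ (r \/ (p -> 1))) = 1 − 1.000 = 0.000
~~(~(~r & ~q) \/ (r \/ (p -> 1))) = 1 − 0.000 = 1.000

1.000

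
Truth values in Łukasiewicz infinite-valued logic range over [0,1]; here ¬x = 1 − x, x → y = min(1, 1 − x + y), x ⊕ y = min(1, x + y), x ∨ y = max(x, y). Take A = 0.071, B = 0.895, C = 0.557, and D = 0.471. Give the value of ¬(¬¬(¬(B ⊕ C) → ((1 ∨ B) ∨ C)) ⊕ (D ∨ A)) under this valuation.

0.000

B ⊕ C = min(1, 0.895 + 0.557) = min(1, 1.452) = 1.000
¬(B ⊕ C) = 1 − 1.000 = 0.000
1 ∨ B = max(1.000, 0.895) = 1.000
(1 ∨ B) ∨ C = max(1.000, 0.557) = 1.000
¬(B ⊕ C) → ((1 ∨ B) ∨ C) = min(1, 1 − 0.000 + 1.000) = min(1, 2.000) = 1.000
¬(¬(B ⊕ C) → ((1 ∨ B) ∨ C)) = 1 − 1.000 = 0.000
¬¬(¬(B ⊕ C) → ((1 ∨ B) ∨ C)) = 1 − 0.000 = 1.000
D ∨ A = max(0.471, 0.071) = 0.471
¬¬(¬(B ⊕ C) → ((1 ∨ B) ∨ C)) ⊕ (D ∨ A) = min(1, 1.000 + 0.471) = min(1, 1.471) = 1.000
¬(¬¬(¬(B ⊕ C) → ((1 ∨ B) ∨ C)) ⊕ (D ∨ A)) = 1 − 1.000 = 0.000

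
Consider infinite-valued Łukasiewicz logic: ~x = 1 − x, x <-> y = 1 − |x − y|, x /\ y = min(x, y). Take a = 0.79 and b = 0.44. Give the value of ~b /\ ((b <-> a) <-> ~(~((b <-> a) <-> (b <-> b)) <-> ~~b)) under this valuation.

~b = 1 − 0.44 = 0.56
b <-> a = 1 − |0.44 − 0.79| = 1 − 0.35 = 0.65
b <-> b = 1 − |0.44 − 0.44| = 1 − 0.00 = 1.00
(b <-> a) <-> (b <-> b) = 1 − |0.65 − 1.00| = 1 − 0.35 = 0.65
~((b <-> a) <-> (b <-> b)) = 1 − 0.65 = 0.35
~~b = 1 − 0.56 = 0.44
~((b <-> a) <-> (b <-> b)) <-> ~~b = 1 − |0.35 − 0.44| = 1 − 0.09 = 0.91
~(~((b <-> a) <-> (b <-> b)) <-> ~~b) = 1 − 0.91 = 0.09
(b <-> a) <-> ~(~((b <-> a) <-> (b <-> b)) <-> ~~b) = 1 − |0.65 − 0.09| = 1 − 0.56 = 0.44
~b /\ ((b <-> a) <-> ~(~((b <-> a) <-> (b <-> b)) <-> ~~b)) = min(0.56, 0.44) = 0.44

0.44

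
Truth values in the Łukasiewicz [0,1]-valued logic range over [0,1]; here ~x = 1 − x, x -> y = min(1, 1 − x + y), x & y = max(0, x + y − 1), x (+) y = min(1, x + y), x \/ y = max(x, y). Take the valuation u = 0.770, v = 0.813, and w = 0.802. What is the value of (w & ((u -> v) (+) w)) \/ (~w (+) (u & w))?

u -> v = min(1, 1 − 0.770 + 0.813) = min(1, 1.043) = 1.000
(u -> v) (+) w = min(1, 1.000 + 0.802) = min(1, 1.802) = 1.000
w & ((u -> v) (+) w) = max(0, 0.802 + 1.000 − 1) = max(0, 0.802) = 0.802
~w = 1 − 0.802 = 0.198
u & w = max(0, 0.770 + 0.802 − 1) = max(0, 0.572) = 0.572
~w (+) (u & w) = min(1, 0.198 + 0.572) = min(1, 0.770) = 0.770
(w & ((u -> v) (+) w)) \/ (~w (+) (u & w)) = max(0.802, 0.770) = 0.802

0.802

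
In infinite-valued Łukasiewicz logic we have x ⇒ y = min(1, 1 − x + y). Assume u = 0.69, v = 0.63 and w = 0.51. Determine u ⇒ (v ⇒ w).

v ⇒ w = min(1, 1 − 0.63 + 0.51) = min(1, 0.88) = 0.88
u ⇒ (v ⇒ w) = min(1, 1 − 0.69 + 0.88) = min(1, 1.19) = 1.00

1.00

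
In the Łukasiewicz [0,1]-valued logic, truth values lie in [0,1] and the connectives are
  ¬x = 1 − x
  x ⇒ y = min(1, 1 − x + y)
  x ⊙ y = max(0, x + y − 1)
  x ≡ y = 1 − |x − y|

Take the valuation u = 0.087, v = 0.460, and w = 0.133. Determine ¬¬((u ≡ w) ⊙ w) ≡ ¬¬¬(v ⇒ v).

0.913

u ≡ w = 1 − |0.087 − 0.133| = 1 − 0.046 = 0.954
(u ≡ w) ⊙ w = max(0, 0.954 + 0.133 − 1) = max(0, 0.087) = 0.087
¬((u ≡ w) ⊙ w) = 1 − 0.087 = 0.913
¬¬((u ≡ w) ⊙ w) = 1 − 0.913 = 0.087
v ⇒ v = min(1, 1 − 0.460 + 0.460) = min(1, 1.000) = 1.000
¬(v ⇒ v) = 1 − 1.000 = 0.000
¬¬(v ⇒ v) = 1 − 0.000 = 1.000
¬¬¬(v ⇒ v) = 1 − 1.000 = 0.000
¬¬((u ≡ w) ⊙ w) ≡ ¬¬¬(v ⇒ v) = 1 − |0.087 − 0.000| = 1 − 0.087 = 0.913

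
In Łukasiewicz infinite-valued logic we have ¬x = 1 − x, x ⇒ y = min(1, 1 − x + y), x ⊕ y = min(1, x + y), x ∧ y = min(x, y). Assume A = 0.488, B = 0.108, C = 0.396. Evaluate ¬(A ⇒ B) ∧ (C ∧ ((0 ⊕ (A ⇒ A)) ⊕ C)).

0.380

A ⇒ B = min(1, 1 − 0.488 + 0.108) = min(1, 0.620) = 0.620
¬(A ⇒ B) = 1 − 0.620 = 0.380
A ⇒ A = min(1, 1 − 0.488 + 0.488) = min(1, 1.000) = 1.000
0 ⊕ (A ⇒ A) = min(1, 0.000 + 1.000) = min(1, 1.000) = 1.000
(0 ⊕ (A ⇒ A)) ⊕ C = min(1, 1.000 + 0.396) = min(1, 1.396) = 1.000
C ∧ ((0 ⊕ (A ⇒ A)) ⊕ C) = min(0.396, 1.000) = 0.396
¬(A ⇒ B) ∧ (C ∧ ((0 ⊕ (A ⇒ A)) ⊕ C)) = min(0.380, 0.396) = 0.380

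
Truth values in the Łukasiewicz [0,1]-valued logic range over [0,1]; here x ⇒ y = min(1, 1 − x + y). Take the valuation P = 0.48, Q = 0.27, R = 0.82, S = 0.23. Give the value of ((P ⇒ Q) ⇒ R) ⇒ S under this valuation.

0.23

P ⇒ Q = min(1, 1 − 0.48 + 0.27) = min(1, 0.79) = 0.79
(P ⇒ Q) ⇒ R = min(1, 1 − 0.79 + 0.82) = min(1, 1.03) = 1.00
((P ⇒ Q) ⇒ R) ⇒ S = min(1, 1 − 1.00 + 0.23) = min(1, 0.23) = 0.23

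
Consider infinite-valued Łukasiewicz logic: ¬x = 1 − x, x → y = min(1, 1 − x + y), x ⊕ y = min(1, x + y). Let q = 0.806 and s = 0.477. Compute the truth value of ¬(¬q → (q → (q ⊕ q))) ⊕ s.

0.477

¬q = 1 − 0.806 = 0.194
q ⊕ q = min(1, 0.806 + 0.806) = min(1, 1.612) = 1.000
q → (q ⊕ q) = min(1, 1 − 0.806 + 1.000) = min(1, 1.194) = 1.000
¬q → (q → (q ⊕ q)) = min(1, 1 − 0.194 + 1.000) = min(1, 1.806) = 1.000
¬(¬q → (q → (q ⊕ q))) = 1 − 1.000 = 0.000
¬(¬q → (q → (q ⊕ q))) ⊕ s = min(1, 0.000 + 0.477) = min(1, 0.477) = 0.477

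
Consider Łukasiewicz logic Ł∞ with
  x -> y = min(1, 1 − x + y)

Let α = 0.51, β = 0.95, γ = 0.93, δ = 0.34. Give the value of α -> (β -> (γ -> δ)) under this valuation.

0.95

γ -> δ = min(1, 1 − 0.93 + 0.34) = min(1, 0.41) = 0.41
β -> (γ -> δ) = min(1, 1 − 0.95 + 0.41) = min(1, 0.46) = 0.46
α -> (β -> (γ -> δ)) = min(1, 1 − 0.51 + 0.46) = min(1, 0.95) = 0.95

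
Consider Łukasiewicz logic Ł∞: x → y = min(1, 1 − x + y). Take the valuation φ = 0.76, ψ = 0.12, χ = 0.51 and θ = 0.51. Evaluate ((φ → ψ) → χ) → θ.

0.51

φ → ψ = min(1, 1 − 0.76 + 0.12) = min(1, 0.36) = 0.36
(φ → ψ) → χ = min(1, 1 − 0.36 + 0.51) = min(1, 1.15) = 1.00
((φ → ψ) → χ) → θ = min(1, 1 − 1.00 + 0.51) = min(1, 0.51) = 0.51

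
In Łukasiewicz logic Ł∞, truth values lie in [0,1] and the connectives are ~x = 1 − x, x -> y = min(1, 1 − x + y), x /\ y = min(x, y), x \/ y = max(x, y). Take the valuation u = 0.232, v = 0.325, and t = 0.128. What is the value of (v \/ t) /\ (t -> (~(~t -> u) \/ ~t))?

v \/ t = max(0.325, 0.128) = 0.325
~t = 1 − 0.128 = 0.872
~t -> u = min(1, 1 − 0.872 + 0.232) = min(1, 0.360) = 0.360
~(~t -> u) = 1 − 0.360 = 0.640
~(~t -> u) \/ ~t = max(0.640, 0.872) = 0.872
t -> (~(~t -> u) \/ ~t) = min(1, 1 − 0.128 + 0.872) = min(1, 1.744) = 1.000
(v \/ t) /\ (t -> (~(~t -> u) \/ ~t)) = min(0.325, 1.000) = 0.325

0.325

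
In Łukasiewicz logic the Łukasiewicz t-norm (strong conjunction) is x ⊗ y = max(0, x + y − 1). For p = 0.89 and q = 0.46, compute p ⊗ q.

p ⊗ q = max(0, 0.89 + 0.46 − 1) = max(0, 0.35) = 0.35
For comparison, the Gödel (minimum) t-norm min(x, y) would give 0.46.

0.35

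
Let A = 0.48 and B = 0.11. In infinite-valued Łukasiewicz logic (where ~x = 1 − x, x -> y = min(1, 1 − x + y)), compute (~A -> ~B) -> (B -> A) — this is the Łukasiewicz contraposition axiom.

~A = 1 − 0.48 = 0.52
~B = 1 − 0.11 = 0.89
~A -> ~B = min(1, 1 − 0.52 + 0.89) = min(1, 1.37) = 1.00
B -> A = min(1, 1 − 0.11 + 0.48) = min(1, 1.37) = 1.00
(~A -> ~B) -> (B -> A) = min(1, 1 − 1.00 + 1.00) = min(1, 1.00) = 1.00
(As expected: an axiom of Ł∞, always 1.)

1.00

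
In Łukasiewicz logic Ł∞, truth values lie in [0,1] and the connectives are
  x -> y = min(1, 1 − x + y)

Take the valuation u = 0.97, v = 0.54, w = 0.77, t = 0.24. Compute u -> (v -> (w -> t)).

w -> t = min(1, 1 − 0.77 + 0.24) = min(1, 0.47) = 0.47
v -> (w -> t) = min(1, 1 − 0.54 + 0.47) = min(1, 0.93) = 0.93
u -> (v -> (w -> t)) = min(1, 1 − 0.97 + 0.93) = min(1, 0.96) = 0.96

0.96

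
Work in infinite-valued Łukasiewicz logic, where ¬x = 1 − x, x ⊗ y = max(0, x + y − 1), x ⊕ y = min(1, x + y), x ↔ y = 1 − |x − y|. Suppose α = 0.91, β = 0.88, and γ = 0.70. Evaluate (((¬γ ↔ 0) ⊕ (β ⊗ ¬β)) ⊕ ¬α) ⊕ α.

¬γ = 1 − 0.70 = 0.30
¬γ ↔ 0 = 1 − |0.30 − 0.00| = 1 − 0.30 = 0.70
¬β = 1 − 0.88 = 0.12
β ⊗ ¬β = max(0, 0.88 + 0.12 − 1) = max(0, 0.00) = 0.00
(¬γ ↔ 0) ⊕ (β ⊗ ¬β) = min(1, 0.70 + 0.00) = min(1, 0.70) = 0.70
¬α = 1 − 0.91 = 0.09
((¬γ ↔ 0) ⊕ (β ⊗ ¬β)) ⊕ ¬α = min(1, 0.70 + 0.09) = min(1, 0.79) = 0.79
(((¬γ ↔ 0) ⊕ (β ⊗ ¬β)) ⊕ ¬α) ⊕ α = min(1, 0.79 + 0.91) = min(1, 1.70) = 1.00

1.00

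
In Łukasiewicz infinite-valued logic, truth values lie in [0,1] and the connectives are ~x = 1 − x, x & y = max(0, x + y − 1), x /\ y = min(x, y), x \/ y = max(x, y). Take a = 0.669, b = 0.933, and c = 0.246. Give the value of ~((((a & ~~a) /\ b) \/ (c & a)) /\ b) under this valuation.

0.662

~a = 1 − 0.669 = 0.331
~~a = 1 − 0.331 = 0.669
a & ~~a = max(0, 0.669 + 0.669 − 1) = max(0, 0.338) = 0.338
(a & ~~a) /\ b = min(0.338, 0.933) = 0.338
c & a = max(0, 0.246 + 0.669 − 1) = max(0, -0.085) = 0.000
((a & ~~a) /\ b) \/ (c & a) = max(0.338, 0.000) = 0.338
(((a & ~~a) /\ b) \/ (c & a)) /\ b = min(0.338, 0.933) = 0.338
~((((a & ~~a) /\ b) \/ (c & a)) /\ b) = 1 − 0.338 = 0.662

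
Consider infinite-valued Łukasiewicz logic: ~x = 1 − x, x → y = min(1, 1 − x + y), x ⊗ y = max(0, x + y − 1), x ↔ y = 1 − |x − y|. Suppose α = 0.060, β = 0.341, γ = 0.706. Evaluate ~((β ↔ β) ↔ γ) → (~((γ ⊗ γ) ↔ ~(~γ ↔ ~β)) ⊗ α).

0.706

β ↔ β = 1 − |0.341 − 0.341| = 1 − 0.000 = 1.000
(β ↔ β) ↔ γ = 1 − |1.000 − 0.706| = 1 − 0.294 = 0.706
~((β ↔ β) ↔ γ) = 1 − 0.706 = 0.294
γ ⊗ γ = max(0, 0.706 + 0.706 − 1) = max(0, 0.412) = 0.412
~γ = 1 − 0.706 = 0.294
~β = 1 − 0.341 = 0.659
~γ ↔ ~β = 1 − |0.294 − 0.659| = 1 − 0.365 = 0.635
~(~γ ↔ ~β) = 1 − 0.635 = 0.365
(γ ⊗ γ) ↔ ~(~γ ↔ ~β) = 1 − |0.412 − 0.365| = 1 − 0.047 = 0.953
~((γ ⊗ γ) ↔ ~(~γ ↔ ~β)) = 1 − 0.953 = 0.047
~((γ ⊗ γ) ↔ ~(~γ ↔ ~β)) ⊗ α = max(0, 0.047 + 0.060 − 1) = max(0, -0.893) = 0.000
~((β ↔ β) ↔ γ) → (~((γ ⊗ γ) ↔ ~(~γ ↔ ~β)) ⊗ α) = min(1, 1 − 0.294 + 0.000) = min(1, 0.706) = 0.706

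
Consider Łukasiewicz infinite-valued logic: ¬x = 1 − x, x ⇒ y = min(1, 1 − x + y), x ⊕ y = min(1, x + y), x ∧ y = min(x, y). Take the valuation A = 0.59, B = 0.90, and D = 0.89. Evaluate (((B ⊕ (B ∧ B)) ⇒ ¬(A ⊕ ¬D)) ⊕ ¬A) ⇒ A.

0.88

B ∧ B = min(0.90, 0.90) = 0.90
B ⊕ (B ∧ B) = min(1, 0.90 + 0.90) = min(1, 1.80) = 1.00
¬D = 1 − 0.89 = 0.11
A ⊕ ¬D = min(1, 0.59 + 0.11) = min(1, 0.70) = 0.70
¬(A ⊕ ¬D) = 1 − 0.70 = 0.30
(B ⊕ (B ∧ B)) ⇒ ¬(A ⊕ ¬D) = min(1, 1 − 1.00 + 0.30) = min(1, 0.30) = 0.30
¬A = 1 − 0.59 = 0.41
((B ⊕ (B ∧ B)) ⇒ ¬(A ⊕ ¬D)) ⊕ ¬A = min(1, 0.30 + 0.41) = min(1, 0.71) = 0.71
(((B ⊕ (B ∧ B)) ⇒ ¬(A ⊕ ¬D)) ⊕ ¬A) ⇒ A = min(1, 1 − 0.71 + 0.59) = min(1, 0.88) = 0.88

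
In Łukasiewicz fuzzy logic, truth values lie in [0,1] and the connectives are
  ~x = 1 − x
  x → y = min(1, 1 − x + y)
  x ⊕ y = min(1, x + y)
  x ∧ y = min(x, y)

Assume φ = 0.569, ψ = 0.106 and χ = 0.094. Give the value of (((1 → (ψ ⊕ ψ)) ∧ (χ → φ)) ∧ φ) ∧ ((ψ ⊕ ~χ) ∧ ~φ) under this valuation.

0.212

ψ ⊕ ψ = min(1, 0.106 + 0.106) = min(1, 0.212) = 0.212
1 → (ψ ⊕ ψ) = min(1, 1 − 1.000 + 0.212) = min(1, 0.212) = 0.212
χ → φ = min(1, 1 − 0.094 + 0.569) = min(1, 1.475) = 1.000
(1 → (ψ ⊕ ψ)) ∧ (χ → φ) = min(0.212, 1.000) = 0.212
((1 → (ψ ⊕ ψ)) ∧ (χ → φ)) ∧ φ = min(0.212, 0.569) = 0.212
~χ = 1 − 0.094 = 0.906
ψ ⊕ ~χ = min(1, 0.106 + 0.906) = min(1, 1.012) = 1.000
~φ = 1 − 0.569 = 0.431
(ψ ⊕ ~χ) ∧ ~φ = min(1.000, 0.431) = 0.431
(((1 → (ψ ⊕ ψ)) ∧ (χ → φ)) ∧ φ) ∧ ((ψ ⊕ ~χ) ∧ ~φ) = min(0.212, 0.431) = 0.212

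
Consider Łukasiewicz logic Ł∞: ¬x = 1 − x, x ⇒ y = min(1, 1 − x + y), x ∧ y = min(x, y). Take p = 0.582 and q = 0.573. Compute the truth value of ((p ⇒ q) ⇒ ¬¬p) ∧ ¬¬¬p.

0.418

p ⇒ q = min(1, 1 − 0.582 + 0.573) = min(1, 0.991) = 0.991
¬p = 1 − 0.582 = 0.418
¬¬p = 1 − 0.418 = 0.582
(p ⇒ q) ⇒ ¬¬p = min(1, 1 − 0.991 + 0.582) = min(1, 0.591) = 0.591
¬¬¬p = 1 − 0.582 = 0.418
((p ⇒ q) ⇒ ¬¬p) ∧ ¬¬¬p = min(0.591, 0.418) = 0.418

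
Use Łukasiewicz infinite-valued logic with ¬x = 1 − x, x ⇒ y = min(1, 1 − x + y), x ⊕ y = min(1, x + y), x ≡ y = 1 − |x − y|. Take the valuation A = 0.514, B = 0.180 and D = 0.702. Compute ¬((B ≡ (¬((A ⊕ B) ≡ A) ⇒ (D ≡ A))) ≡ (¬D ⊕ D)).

A ⊕ B = min(1, 0.514 + 0.180) = min(1, 0.694) = 0.694
(A ⊕ B) ≡ A = 1 − |0.694 − 0.514| = 1 − 0.180 = 0.820
¬((A ⊕ B) ≡ A) = 1 − 0.820 = 0.180
D ≡ A = 1 − |0.702 − 0.514| = 1 − 0.188 = 0.812
¬((A ⊕ B) ≡ A) ⇒ (D ≡ A) = min(1, 1 − 0.180 + 0.812) = min(1, 1.632) = 1.000
B ≡ (¬((A ⊕ B) ≡ A) ⇒ (D ≡ A)) = 1 − |0.180 − 1.000| = 1 − 0.820 = 0.180
¬D = 1 − 0.702 = 0.298
¬D ⊕ D = min(1, 0.298 + 0.702) = min(1, 1.000) = 1.000
(B ≡ (¬((A ⊕ B) ≡ A) ⇒ (D ≡ A))) ≡ (¬D ⊕ D) = 1 − |0.180 − 1.000| = 1 − 0.820 = 0.180
¬((B ≡ (¬((A ⊕ B) ≡ A) ⇒ (D ≡ A))) ≡ (¬D ⊕ D)) = 1 − 0.180 = 0.820

0.820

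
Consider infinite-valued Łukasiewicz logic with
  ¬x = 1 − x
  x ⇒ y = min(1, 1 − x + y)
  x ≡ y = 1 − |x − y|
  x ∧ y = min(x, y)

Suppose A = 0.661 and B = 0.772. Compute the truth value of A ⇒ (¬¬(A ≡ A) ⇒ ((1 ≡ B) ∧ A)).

1.000

A ≡ A = 1 − |0.661 − 0.661| = 1 − 0.000 = 1.000
¬(A ≡ A) = 1 − 1.000 = 0.000
¬¬(A ≡ A) = 1 − 0.000 = 1.000
1 ≡ B = 1 − |1.000 − 0.772| = 1 − 0.228 = 0.772
(1 ≡ B) ∧ A = min(0.772, 0.661) = 0.661
¬¬(A ≡ A) ⇒ ((1 ≡ B) ∧ A) = min(1, 1 − 1.000 + 0.661) = min(1, 0.661) = 0.661
A ⇒ (¬¬(A ≡ A) ⇒ ((1 ≡ B) ∧ A)) = min(1, 1 − 0.661 + 0.661) = min(1, 1.000) = 1.000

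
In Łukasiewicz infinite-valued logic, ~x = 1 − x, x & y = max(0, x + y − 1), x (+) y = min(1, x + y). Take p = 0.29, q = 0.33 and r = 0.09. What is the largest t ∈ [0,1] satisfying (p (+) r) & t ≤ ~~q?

0.95

p (+) r = min(1, 0.29 + 0.09) = min(1, 0.38) = 0.38
So the left factor is p (+) r = 0.38.
~q = 1 − 0.33 = 0.67
~~q = 1 − 0.67 = 0.33
So the right-hand bound is ~~q = 0.33.
The residuum of the Łukasiewicz t-norm gives the supremum: min(1, 1 − 0.38 + 0.33).
1 − 0.38 + 0.33 = 0.95, so t = min(1, 0.95) = 0.95.
Check: 0.38 & 0.95 = max(0, 0.33) = 0.33 ≤ 0.33.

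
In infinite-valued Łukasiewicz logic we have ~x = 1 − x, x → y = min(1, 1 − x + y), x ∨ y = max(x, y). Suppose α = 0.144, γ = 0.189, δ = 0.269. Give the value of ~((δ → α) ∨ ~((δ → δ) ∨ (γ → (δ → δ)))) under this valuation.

0.125

δ → α = min(1, 1 − 0.269 + 0.144) = min(1, 0.875) = 0.875
δ → δ = min(1, 1 − 0.269 + 0.269) = min(1, 1.000) = 1.000
γ → (δ → δ) = min(1, 1 − 0.189 + 1.000) = min(1, 1.811) = 1.000
(δ → δ) ∨ (γ → (δ → δ)) = max(1.000, 1.000) = 1.000
~((δ → δ) ∨ (γ → (δ → δ))) = 1 − 1.000 = 0.000
(δ → α) ∨ ~((δ → δ) ∨ (γ → (δ → δ))) = max(0.875, 0.000) = 0.875
~((δ → α) ∨ ~((δ → δ) ∨ (γ → (δ → δ)))) = 1 − 0.875 = 0.125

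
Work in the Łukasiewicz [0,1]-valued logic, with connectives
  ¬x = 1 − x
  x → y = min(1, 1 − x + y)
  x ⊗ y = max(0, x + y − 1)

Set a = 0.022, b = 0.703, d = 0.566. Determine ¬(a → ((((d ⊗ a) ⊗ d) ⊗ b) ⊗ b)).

0.022

d ⊗ a = max(0, 0.566 + 0.022 − 1) = max(0, -0.412) = 0.000
(d ⊗ a) ⊗ d = max(0, 0.000 + 0.566 − 1) = max(0, -0.434) = 0.000
((d ⊗ a) ⊗ d) ⊗ b = max(0, 0.000 + 0.703 − 1) = max(0, -0.297) = 0.000
(((d ⊗ a) ⊗ d) ⊗ b) ⊗ b = max(0, 0.000 + 0.703 − 1) = max(0, -0.297) = 0.000
a → ((((d ⊗ a) ⊗ d) ⊗ b) ⊗ b) = min(1, 1 − 0.022 + 0.000) = min(1, 0.978) = 0.978
¬(a → ((((d ⊗ a) ⊗ d) ⊗ b) ⊗ b)) = 1 − 0.978 = 0.022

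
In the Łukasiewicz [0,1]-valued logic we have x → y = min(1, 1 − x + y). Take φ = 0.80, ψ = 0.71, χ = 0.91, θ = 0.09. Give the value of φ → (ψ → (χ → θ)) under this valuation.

χ → θ = min(1, 1 − 0.91 + 0.09) = min(1, 0.18) = 0.18
ψ → (χ → θ) = min(1, 1 − 0.71 + 0.18) = min(1, 0.47) = 0.47
φ → (ψ → (χ → θ)) = min(1, 1 − 0.80 + 0.47) = min(1, 0.67) = 0.67

0.67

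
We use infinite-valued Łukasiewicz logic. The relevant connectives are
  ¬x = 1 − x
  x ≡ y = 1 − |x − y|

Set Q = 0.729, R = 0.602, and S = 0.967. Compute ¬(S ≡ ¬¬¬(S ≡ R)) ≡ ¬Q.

0.669

S ≡ R = 1 − |0.967 − 0.602| = 1 − 0.365 = 0.635
¬(S ≡ R) = 1 − 0.635 = 0.365
¬¬(S ≡ R) = 1 − 0.365 = 0.635
¬¬¬(S ≡ R) = 1 − 0.635 = 0.365
S ≡ ¬¬¬(S ≡ R) = 1 − |0.967 − 0.365| = 1 − 0.602 = 0.398
¬(S ≡ ¬¬¬(S ≡ R)) = 1 − 0.398 = 0.602
¬Q = 1 − 0.729 = 0.271
¬(S ≡ ¬¬¬(S ≡ R)) ≡ ¬Q = 1 − |0.602 − 0.271| = 1 − 0.331 = 0.669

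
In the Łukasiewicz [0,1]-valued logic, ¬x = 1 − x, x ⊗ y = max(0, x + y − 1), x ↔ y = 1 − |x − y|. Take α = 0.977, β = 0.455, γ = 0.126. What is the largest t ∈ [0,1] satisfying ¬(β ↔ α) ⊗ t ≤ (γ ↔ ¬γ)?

β ↔ α = 1 − |0.455 − 0.977| = 1 − 0.522 = 0.478
¬(β ↔ α) = 1 − 0.478 = 0.522
So the left factor is ¬(β ↔ α) = 0.522.
¬γ = 1 − 0.126 = 0.874
γ ↔ ¬γ = 1 − |0.126 − 0.874| = 1 − 0.748 = 0.252
So the right-hand bound is γ ↔ ¬γ = 0.252.
The residuum of the Łukasiewicz t-norm gives the supremum: min(1, 1 − 0.522 + 0.252).
1 − 0.522 + 0.252 = 0.730, so t = min(1, 0.730) = 0.730.
Check: 0.522 ⊗ 0.730 = max(0, 0.252) = 0.252 ≤ 0.252.

0.730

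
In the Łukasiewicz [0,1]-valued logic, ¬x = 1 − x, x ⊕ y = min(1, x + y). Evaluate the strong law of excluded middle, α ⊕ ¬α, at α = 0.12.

1.00

¬α = 1 − 0.12 = 0.88
α ⊕ ¬α = min(1, 0.12 + 0.88) = min(1, 1.00) = 1.00
(As expected: always 1 in Ł∞ since a ⊕ (1−a) = 1.)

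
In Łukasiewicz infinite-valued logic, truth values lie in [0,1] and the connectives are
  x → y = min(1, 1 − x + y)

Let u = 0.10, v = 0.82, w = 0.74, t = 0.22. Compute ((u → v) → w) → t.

0.48

u → v = min(1, 1 − 0.10 + 0.82) = min(1, 1.72) = 1.00
(u → v) → w = min(1, 1 − 1.00 + 0.74) = min(1, 0.74) = 0.74
((u → v) → w) → t = min(1, 1 − 0.74 + 0.22) = min(1, 0.48) = 0.48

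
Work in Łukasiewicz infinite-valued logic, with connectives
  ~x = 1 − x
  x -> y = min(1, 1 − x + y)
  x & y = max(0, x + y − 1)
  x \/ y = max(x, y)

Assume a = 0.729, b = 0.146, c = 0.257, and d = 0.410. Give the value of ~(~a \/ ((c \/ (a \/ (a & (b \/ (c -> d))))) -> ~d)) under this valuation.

~a = 1 − 0.729 = 0.271
c -> d = min(1, 1 − 0.257 + 0.410) = min(1, 1.153) = 1.000
b \/ (c -> d) = max(0.146, 1.000) = 1.000
a & (b \/ (c -> d)) = max(0, 0.729 + 1.000 − 1) = max(0, 0.729) = 0.729
a \/ (a & (b \/ (c -> d))) = max(0.729, 0.729) = 0.729
c \/ (a \/ (a & (b \/ (c -> d)))) = max(0.257, 0.729) = 0.729
~d = 1 − 0.410 = 0.590
(c \/ (a \/ (a & (b \/ (c -> d))))) -> ~d = min(1, 1 − 0.729 + 0.590) = min(1, 0.861) = 0.861
~a \/ ((c \/ (a \/ (a & (b \/ (c -> d))))) -> ~d) = max(0.271, 0.861) = 0.861
~(~a \/ ((c \/ (a \/ (a & (b \/ (c -> d))))) -> ~d)) = 1 − 0.861 = 0.139

0.139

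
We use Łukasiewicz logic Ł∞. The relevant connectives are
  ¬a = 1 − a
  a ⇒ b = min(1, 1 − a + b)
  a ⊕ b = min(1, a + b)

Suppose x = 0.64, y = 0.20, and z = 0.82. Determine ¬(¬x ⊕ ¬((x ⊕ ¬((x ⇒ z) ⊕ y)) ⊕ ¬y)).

¬x = 1 − 0.64 = 0.36
x ⇒ z = min(1, 1 − 0.64 + 0.82) = min(1, 1.18) = 1.00
(x ⇒ z) ⊕ y = min(1, 1.00 + 0.20) = min(1, 1.20) = 1.00
¬((x ⇒ z) ⊕ y) = 1 − 1.00 = 0.00
x ⊕ ¬((x ⇒ z) ⊕ y) = min(1, 0.64 + 0.00) = min(1, 0.64) = 0.64
¬y = 1 − 0.20 = 0.80
(x ⊕ ¬((x ⇒ z) ⊕ y)) ⊕ ¬y = min(1, 0.64 + 0.80) = min(1, 1.44) = 1.00
¬((x ⊕ ¬((x ⇒ z) ⊕ y)) ⊕ ¬y) = 1 − 1.00 = 0.00
¬x ⊕ ¬((x ⊕ ¬((x ⇒ z) ⊕ y)) ⊕ ¬y) = min(1, 0.36 + 0.00) = min(1, 0.36) = 0.36
¬(¬x ⊕ ¬((x ⊕ ¬((x ⇒ z) ⊕ y)) ⊕ ¬y)) = 1 − 0.36 = 0.64

0.64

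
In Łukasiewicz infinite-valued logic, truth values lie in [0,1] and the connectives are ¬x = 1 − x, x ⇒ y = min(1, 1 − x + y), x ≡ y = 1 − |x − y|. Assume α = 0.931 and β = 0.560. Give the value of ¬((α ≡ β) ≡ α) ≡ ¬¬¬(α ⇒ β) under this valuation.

α ≡ β = 1 − |0.931 − 0.560| = 1 − 0.371 = 0.629
(α ≡ β) ≡ α = 1 − |0.629 − 0.931| = 1 − 0.302 = 0.698
¬((α ≡ β) ≡ α) = 1 − 0.698 = 0.302
α ⇒ β = min(1, 1 − 0.931 + 0.560) = min(1, 0.629) = 0.629
¬(α ⇒ β) = 1 − 0.629 = 0.371
¬¬(α ⇒ β) = 1 − 0.371 = 0.629
¬¬¬(α ⇒ β) = 1 − 0.629 = 0.371
¬((α ≡ β) ≡ α) ≡ ¬¬¬(α ⇒ β) = 1 − |0.302 − 0.371| = 1 − 0.069 = 0.931

0.931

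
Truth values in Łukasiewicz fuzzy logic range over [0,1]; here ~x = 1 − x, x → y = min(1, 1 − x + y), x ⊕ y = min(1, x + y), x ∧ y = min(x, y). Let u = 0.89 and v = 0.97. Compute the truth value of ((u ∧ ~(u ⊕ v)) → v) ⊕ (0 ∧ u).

u ⊕ v = min(1, 0.89 + 0.97) = min(1, 1.86) = 1.00
~(u ⊕ v) = 1 − 1.00 = 0.00
u ∧ ~(u ⊕ v) = min(0.89, 0.00) = 0.00
(u ∧ ~(u ⊕ v)) → v = min(1, 1 − 0.00 + 0.97) = min(1, 1.97) = 1.00
0 ∧ u = min(0.00, 0.89) = 0.00
((u ∧ ~(u ⊕ v)) → v) ⊕ (0 ∧ u) = min(1, 1.00 + 0.00) = min(1, 1.00) = 1.00

1.00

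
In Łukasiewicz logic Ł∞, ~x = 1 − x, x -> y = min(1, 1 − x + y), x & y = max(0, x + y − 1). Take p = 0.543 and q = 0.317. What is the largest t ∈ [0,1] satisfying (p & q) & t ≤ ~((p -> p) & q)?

1.000

p & q = max(0, 0.543 + 0.317 − 1) = max(0, -0.140) = 0.000
So the left factor is p & q = 0.000.
p -> p = min(1, 1 − 0.543 + 0.543) = min(1, 1.000) = 1.000
(p -> p) & q = max(0, 1.000 + 0.317 − 1) = max(0, 0.317) = 0.317
~((p -> p) & q) = 1 − 0.317 = 0.683
So the right-hand bound is ~((p -> p) & q) = 0.683.
The residuum of the Łukasiewicz t-norm gives the supremum: min(1, 1 − 0.000 + 0.683).
1 − 0.000 + 0.683 = 1.683, so t = min(1, 1.683) = 1.000.
Check: 0.000 & 1.000 = max(0, 0.000) = 0.000 ≤ 0.683.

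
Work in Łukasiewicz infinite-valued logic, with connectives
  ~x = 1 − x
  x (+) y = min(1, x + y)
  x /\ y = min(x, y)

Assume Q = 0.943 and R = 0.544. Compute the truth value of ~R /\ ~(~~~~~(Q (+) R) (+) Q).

~R = 1 − 0.544 = 0.456
Q (+) R = min(1, 0.943 + 0.544) = min(1, 1.487) = 1.000
~(Q (+) R) = 1 − 1.000 = 0.000
~~(Q (+) R) = 1 − 0.000 = 1.000
~~~(Q (+) R) = 1 − 1.000 = 0.000
~~~~(Q (+) R) = 1 − 0.000 = 1.000
~~~~~(Q (+) R) = 1 − 1.000 = 0.000
~~~~~(Q (+) R) (+) Q = min(1, 0.000 + 0.943) = min(1, 0.943) = 0.943
~(~~~~~(Q (+) R) (+) Q) = 1 − 0.943 = 0.057
~R /\ ~(~~~~~(Q (+) R) (+) Q) = min(0.456, 0.057) = 0.057

0.057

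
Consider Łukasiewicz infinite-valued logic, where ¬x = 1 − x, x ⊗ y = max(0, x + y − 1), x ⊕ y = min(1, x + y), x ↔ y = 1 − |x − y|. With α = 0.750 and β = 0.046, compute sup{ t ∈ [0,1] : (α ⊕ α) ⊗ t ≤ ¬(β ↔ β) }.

α ⊕ α = min(1, 0.750 + 0.750) = min(1, 1.500) = 1.000
So the left factor is α ⊕ α = 1.000.
β ↔ β = 1 − |0.046 − 0.046| = 1 − 0.000 = 1.000
¬(β ↔ β) = 1 − 1.000 = 0.000
So the right-hand bound is ¬(β ↔ β) = 0.000.
The residuum of the Łukasiewicz t-norm gives the supremum: min(1, 1 − 1.000 + 0.000).
1 − 1.000 + 0.000 = 0.000, so t = min(1, 0.000) = 0.000.
Check: 1.000 ⊗ 0.000 = max(0, 0.000) = 0.000 ≤ 0.000.

0.000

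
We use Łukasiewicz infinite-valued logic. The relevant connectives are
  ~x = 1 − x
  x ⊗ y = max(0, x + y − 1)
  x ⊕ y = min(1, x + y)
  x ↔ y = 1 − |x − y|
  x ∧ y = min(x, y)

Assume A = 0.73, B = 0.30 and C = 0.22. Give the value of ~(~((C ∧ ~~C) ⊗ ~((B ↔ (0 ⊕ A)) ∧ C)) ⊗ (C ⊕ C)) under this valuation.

~C = 1 − 0.22 = 0.78
~~C = 1 − 0.78 = 0.22
C ∧ ~~C = min(0.22, 0.22) = 0.22
0 ⊕ A = min(1, 0.00 + 0.73) = min(1, 0.73) = 0.73
B ↔ (0 ⊕ A) = 1 − |0.30 − 0.73| = 1 − 0.43 = 0.57
(B ↔ (0 ⊕ A)) ∧ C = min(0.57, 0.22) = 0.22
~((B ↔ (0 ⊕ A)) ∧ C) = 1 − 0.22 = 0.78
(C ∧ ~~C) ⊗ ~((B ↔ (0 ⊕ A)) ∧ C) = max(0, 0.22 + 0.78 − 1) = max(0, 0.00) = 0.00
~((C ∧ ~~C) ⊗ ~((B ↔ (0 ⊕ A)) ∧ C)) = 1 − 0.00 = 1.00
C ⊕ C = min(1, 0.22 + 0.22) = min(1, 0.44) = 0.44
~((C ∧ ~~C) ⊗ ~((B ↔ (0 ⊕ A)) ∧ C)) ⊗ (C ⊕ C) = max(0, 1.00 + 0.44 − 1) = max(0, 0.44) = 0.44
~(~((C ∧ ~~C) ⊗ ~((B ↔ (0 ⊕ A)) ∧ C)) ⊗ (C ⊕ C)) = 1 − 0.44 = 0.56

0.56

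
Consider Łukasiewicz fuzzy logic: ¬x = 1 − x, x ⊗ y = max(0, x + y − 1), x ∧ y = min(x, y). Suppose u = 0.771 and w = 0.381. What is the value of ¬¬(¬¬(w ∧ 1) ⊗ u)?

0.152

w ∧ 1 = min(0.381, 1.000) = 0.381
¬(w ∧ 1) = 1 − 0.381 = 0.619
¬¬(w ∧ 1) = 1 − 0.619 = 0.381
¬¬(w ∧ 1) ⊗ u = max(0, 0.381 + 0.771 − 1) = max(0, 0.152) = 0.152
¬(¬¬(w ∧ 1) ⊗ u) = 1 − 0.152 = 0.848
¬¬(¬¬(w ∧ 1) ⊗ u) = 1 − 0.848 = 0.152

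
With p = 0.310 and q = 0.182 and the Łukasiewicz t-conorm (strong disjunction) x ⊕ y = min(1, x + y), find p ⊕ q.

p ⊕ q = min(1, 0.310 + 0.182) = min(1, 0.492) = 0.492
For comparison, the Gödel t-conorm max(x, y) would give 0.310.

0.492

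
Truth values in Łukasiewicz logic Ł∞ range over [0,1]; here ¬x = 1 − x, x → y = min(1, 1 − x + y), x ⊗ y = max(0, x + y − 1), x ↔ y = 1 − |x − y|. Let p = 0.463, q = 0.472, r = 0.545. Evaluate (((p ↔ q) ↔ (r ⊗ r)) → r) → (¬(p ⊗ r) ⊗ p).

p ↔ q = 1 − |0.463 − 0.472| = 1 − 0.009 = 0.991
r ⊗ r = max(0, 0.545 + 0.545 − 1) = max(0, 0.090) = 0.090
(p ↔ q) ↔ (r ⊗ r) = 1 − |0.991 − 0.090| = 1 − 0.901 = 0.099
((p ↔ q) ↔ (r ⊗ r)) → r = min(1, 1 − 0.099 + 0.545) = min(1, 1.446) = 1.000
p ⊗ r = max(0, 0.463 + 0.545 − 1) = max(0, 0.008) = 0.008
¬(p ⊗ r) = 1 − 0.008 = 0.992
¬(p ⊗ r) ⊗ p = max(0, 0.992 + 0.463 − 1) = max(0, 0.455) = 0.455
(((p ↔ q) ↔ (r ⊗ r)) → r) → (¬(p ⊗ r) ⊗ p) = min(1, 1 − 1.000 + 0.455) = min(1, 0.455) = 0.455

0.455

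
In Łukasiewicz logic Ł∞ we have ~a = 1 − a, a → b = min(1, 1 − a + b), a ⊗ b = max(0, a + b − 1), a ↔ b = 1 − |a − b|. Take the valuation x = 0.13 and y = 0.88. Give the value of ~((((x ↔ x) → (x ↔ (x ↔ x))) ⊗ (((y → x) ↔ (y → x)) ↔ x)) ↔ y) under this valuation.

x ↔ x = 1 − |0.13 − 0.13| = 1 − 0.00 = 1.00
x ↔ (x ↔ x) = 1 − |0.13 − 1.00| = 1 − 0.87 = 0.13
(x ↔ x) → (x ↔ (x ↔ x)) = min(1, 1 − 1.00 + 0.13) = min(1, 0.13) = 0.13
y → x = min(1, 1 − 0.88 + 0.13) = min(1, 0.25) = 0.25
(y → x) ↔ (y → x) = 1 − |0.25 − 0.25| = 1 − 0.00 = 1.00
((y → x) ↔ (y → x)) ↔ x = 1 − |1.00 − 0.13| = 1 − 0.87 = 0.13
((x ↔ x) → (x ↔ (x ↔ x))) ⊗ (((y → x) ↔ (y → x)) ↔ x) = max(0, 0.13 + 0.13 − 1) = max(0, -0.74) = 0.00
(((x ↔ x) → (x ↔ (x ↔ x))) ⊗ (((y → x) ↔ (y → x)) ↔ x)) ↔ y = 1 − |0.00 − 0.88| = 1 − 0.88 = 0.12
~((((x ↔ x) → (x ↔ (x ↔ x))) ⊗ (((y → x) ↔ (y → x)) ↔ x)) ↔ y) = 1 − 0.12 = 0.88

0.88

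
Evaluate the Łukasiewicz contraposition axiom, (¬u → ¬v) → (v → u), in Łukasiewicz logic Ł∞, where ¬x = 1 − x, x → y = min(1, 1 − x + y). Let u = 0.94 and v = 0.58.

¬u = 1 − 0.94 = 0.06
¬v = 1 − 0.58 = 0.42
¬u → ¬v = min(1, 1 − 0.06 + 0.42) = min(1, 1.36) = 1.00
v → u = min(1, 1 − 0.58 + 0.94) = min(1, 1.36) = 1.00
(¬u → ¬v) → (v → u) = min(1, 1 − 1.00 + 1.00) = min(1, 1.00) = 1.00
(As expected: an axiom of Ł∞, always 1.)

1.00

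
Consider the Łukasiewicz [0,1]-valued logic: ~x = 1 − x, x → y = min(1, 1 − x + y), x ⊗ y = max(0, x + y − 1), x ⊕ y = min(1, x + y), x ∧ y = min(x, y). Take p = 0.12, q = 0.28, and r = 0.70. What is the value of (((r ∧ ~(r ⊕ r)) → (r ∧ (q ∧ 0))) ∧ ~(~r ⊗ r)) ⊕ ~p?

1.00

r ⊕ r = min(1, 0.70 + 0.70) = min(1, 1.40) = 1.00
~(r ⊕ r) = 1 − 1.00 = 0.00
r ∧ ~(r ⊕ r) = min(0.70, 0.00) = 0.00
q ∧ 0 = min(0.28, 0.00) = 0.00
r ∧ (q ∧ 0) = min(0.70, 0.00) = 0.00
(r ∧ ~(r ⊕ r)) → (r ∧ (q ∧ 0)) = min(1, 1 − 0.00 + 0.00) = min(1, 1.00) = 1.00
~r = 1 − 0.70 = 0.30
~r ⊗ r = max(0, 0.30 + 0.70 − 1) = max(0, 0.00) = 0.00
~(~r ⊗ r) = 1 − 0.00 = 1.00
((r ∧ ~(r ⊕ r)) → (r ∧ (q ∧ 0))) ∧ ~(~r ⊗ r) = min(1.00, 1.00) = 1.00
~p = 1 − 0.12 = 0.88
(((r ∧ ~(r ⊕ r)) → (r ∧ (q ∧ 0))) ∧ ~(~r ⊗ r)) ⊕ ~p = min(1, 1.00 + 0.88) = min(1, 1.88) = 1.00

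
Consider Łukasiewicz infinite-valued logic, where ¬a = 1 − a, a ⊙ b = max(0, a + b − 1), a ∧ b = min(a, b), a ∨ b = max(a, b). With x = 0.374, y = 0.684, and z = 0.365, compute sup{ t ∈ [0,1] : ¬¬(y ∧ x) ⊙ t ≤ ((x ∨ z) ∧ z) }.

0.991

y ∧ x = min(0.684, 0.374) = 0.374
¬(y ∧ x) = 1 − 0.374 = 0.626
¬¬(y ∧ x) = 1 − 0.626 = 0.374
So the left factor is ¬¬(y ∧ x) = 0.374.
x ∨ z = max(0.374, 0.365) = 0.374
(x ∨ z) ∧ z = min(0.374, 0.365) = 0.365
So the right-hand bound is (x ∨ z) ∧ z = 0.365.
The residuum of the Łukasiewicz t-norm gives the supremum: min(1, 1 − 0.374 + 0.365).
1 − 0.374 + 0.365 = 0.991, so t = min(1, 0.991) = 0.991.
Check: 0.374 ⊙ 0.991 = max(0, 0.365) = 0.365 ≤ 0.365.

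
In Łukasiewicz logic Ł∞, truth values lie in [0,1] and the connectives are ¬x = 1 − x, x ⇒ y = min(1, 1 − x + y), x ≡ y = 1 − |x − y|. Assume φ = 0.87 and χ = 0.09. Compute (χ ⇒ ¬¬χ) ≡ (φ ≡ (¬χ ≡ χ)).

¬χ = 1 − 0.09 = 0.91
¬¬χ = 1 − 0.91 = 0.09
χ ⇒ ¬¬χ = min(1, 1 − 0.09 + 0.09) = min(1, 1.00) = 1.00
¬χ ≡ χ = 1 − |0.91 − 0.09| = 1 − 0.82 = 0.18
φ ≡ (¬χ ≡ χ) = 1 − |0.87 − 0.18| = 1 − 0.69 = 0.31
(χ ⇒ ¬¬χ) ≡ (φ ≡ (¬χ ≡ χ)) = 1 − |1.00 − 0.31| = 1 − 0.69 = 0.31

0.31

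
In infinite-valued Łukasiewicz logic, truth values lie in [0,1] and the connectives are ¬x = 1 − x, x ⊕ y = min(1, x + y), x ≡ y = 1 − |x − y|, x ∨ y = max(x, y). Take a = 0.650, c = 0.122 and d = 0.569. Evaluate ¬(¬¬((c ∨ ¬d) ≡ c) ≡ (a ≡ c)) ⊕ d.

0.788

¬d = 1 − 0.569 = 0.431
c ∨ ¬d = max(0.122, 0.431) = 0.431
(c ∨ ¬d) ≡ c = 1 − |0.431 − 0.122| = 1 − 0.309 = 0.691
¬((c ∨ ¬d) ≡ c) = 1 − 0.691 = 0.309
¬¬((c ∨ ¬d) ≡ c) = 1 − 0.309 = 0.691
a ≡ c = 1 − |0.650 − 0.122| = 1 − 0.528 = 0.472
¬¬((c ∨ ¬d) ≡ c) ≡ (a ≡ c) = 1 − |0.691 − 0.472| = 1 − 0.219 = 0.781
¬(¬¬((c ∨ ¬d) ≡ c) ≡ (a ≡ c)) = 1 − 0.781 = 0.219
¬(¬¬((c ∨ ¬d) ≡ c) ≡ (a ≡ c)) ⊕ d = min(1, 0.219 + 0.569) = min(1, 0.788) = 0.788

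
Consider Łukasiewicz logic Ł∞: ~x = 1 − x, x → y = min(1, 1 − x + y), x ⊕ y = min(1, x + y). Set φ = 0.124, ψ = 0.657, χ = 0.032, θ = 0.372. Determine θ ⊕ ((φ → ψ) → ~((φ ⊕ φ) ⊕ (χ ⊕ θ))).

φ → ψ = min(1, 1 − 0.124 + 0.657) = min(1, 1.533) = 1.000
φ ⊕ φ = min(1, 0.124 + 0.124) = min(1, 0.248) = 0.248
χ ⊕ θ = min(1, 0.032 + 0.372) = min(1, 0.404) = 0.404
(φ ⊕ φ) ⊕ (χ ⊕ θ) = min(1, 0.248 + 0.404) = min(1, 0.652) = 0.652
~((φ ⊕ φ) ⊕ (χ ⊕ θ)) = 1 − 0.652 = 0.348
(φ → ψ) → ~((φ ⊕ φ) ⊕ (χ ⊕ θ)) = min(1, 1 − 1.000 + 0.348) = min(1, 0.348) = 0.348
θ ⊕ ((φ → ψ) → ~((φ ⊕ φ) ⊕ (χ ⊕ θ))) = min(1, 0.372 + 0.348) = min(1, 0.720) = 0.720

0.720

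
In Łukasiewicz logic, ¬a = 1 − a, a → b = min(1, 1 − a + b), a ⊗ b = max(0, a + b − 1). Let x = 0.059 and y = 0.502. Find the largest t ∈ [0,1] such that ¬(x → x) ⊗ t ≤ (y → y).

1.000

x → x = min(1, 1 − 0.059 + 0.059) = min(1, 1.000) = 1.000
¬(x → x) = 1 − 1.000 = 0.000
So the left factor is ¬(x → x) = 0.000.
y → y = min(1, 1 − 0.502 + 0.502) = min(1, 1.000) = 1.000
So the right-hand bound is y → y = 1.000.
The residuum of the Łukasiewicz t-norm gives the supremum: min(1, 1 − 0.000 + 1.000).
1 − 0.000 + 1.000 = 2.000, so t = min(1, 2.000) = 1.000.
Check: 0.000 ⊗ 1.000 = max(0, 0.000) = 0.000 ≤ 1.000.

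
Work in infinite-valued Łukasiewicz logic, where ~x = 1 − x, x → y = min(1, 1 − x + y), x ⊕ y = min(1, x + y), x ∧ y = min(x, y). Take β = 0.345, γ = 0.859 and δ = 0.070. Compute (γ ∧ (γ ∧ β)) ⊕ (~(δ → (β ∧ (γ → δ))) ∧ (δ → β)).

γ ∧ β = min(0.859, 0.345) = 0.345
γ ∧ (γ ∧ β) = min(0.859, 0.345) = 0.345
γ → δ = min(1, 1 − 0.859 + 0.070) = min(1, 0.211) = 0.211
β ∧ (γ → δ) = min(0.345, 0.211) = 0.211
δ → (β ∧ (γ → δ)) = min(1, 1 − 0.070 + 0.211) = min(1, 1.141) = 1.000
~(δ → (β ∧ (γ → δ))) = 1 − 1.000 = 0.000
δ → β = min(1, 1 − 0.070 + 0.345) = min(1, 1.275) = 1.000
~(δ → (β ∧ (γ → δ))) ∧ (δ → β) = min(0.000, 1.000) = 0.000
(γ ∧ (γ ∧ β)) ⊕ (~(δ → (β ∧ (γ → δ))) ∧ (δ → β)) = min(1, 0.345 + 0.000) = min(1, 0.345) = 0.345

0.345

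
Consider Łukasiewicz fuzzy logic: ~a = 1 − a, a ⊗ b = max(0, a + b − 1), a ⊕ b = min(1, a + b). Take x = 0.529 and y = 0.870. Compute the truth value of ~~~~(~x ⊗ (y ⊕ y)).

0.471

~x = 1 − 0.529 = 0.471
y ⊕ y = min(1, 0.870 + 0.870) = min(1, 1.740) = 1.000
~x ⊗ (y ⊕ y) = max(0, 0.471 + 1.000 − 1) = max(0, 0.471) = 0.471
~(~x ⊗ (y ⊕ y)) = 1 − 0.471 = 0.529
~~(~x ⊗ (y ⊕ y)) = 1 − 0.529 = 0.471
~~~(~x ⊗ (y ⊕ y)) = 1 − 0.471 = 0.529
~~~~(~x ⊗ (y ⊕ y)) = 1 − 0.529 = 0.471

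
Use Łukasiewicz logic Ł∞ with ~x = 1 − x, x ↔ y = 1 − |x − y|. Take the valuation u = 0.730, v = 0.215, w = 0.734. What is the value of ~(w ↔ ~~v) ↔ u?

0.789

~v = 1 − 0.215 = 0.785
~~v = 1 − 0.785 = 0.215
w ↔ ~~v = 1 − |0.734 − 0.215| = 1 − 0.519 = 0.481
~(w ↔ ~~v) = 1 − 0.481 = 0.519
~(w ↔ ~~v) ↔ u = 1 − |0.519 − 0.730| = 1 − 0.211 = 0.789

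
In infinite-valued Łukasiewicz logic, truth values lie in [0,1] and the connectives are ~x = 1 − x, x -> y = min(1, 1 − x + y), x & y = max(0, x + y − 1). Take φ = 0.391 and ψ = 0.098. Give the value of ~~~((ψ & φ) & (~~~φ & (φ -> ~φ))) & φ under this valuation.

ψ & φ = max(0, 0.098 + 0.391 − 1) = max(0, -0.511) = 0.000
~φ = 1 − 0.391 = 0.609
~~φ = 1 − 0.609 = 0.391
~~~φ = 1 − 0.391 = 0.609
φ -> ~φ = min(1, 1 − 0.391 + 0.609) = min(1, 1.218) = 1.000
~~~φ & (φ -> ~φ) = max(0, 0.609 + 1.000 − 1) = max(0, 0.609) = 0.609
(ψ & φ) & (~~~φ & (φ -> ~φ)) = max(0, 0.000 + 0.609 − 1) = max(0, -0.391) = 0.000
~((ψ & φ) & (~~~φ & (φ -> ~φ))) = 1 − 0.000 = 1.000
~~((ψ & φ) & (~~~φ & (φ -> ~φ))) = 1 − 1.000 = 0.000
~~~((ψ & φ) & (~~~φ & (φ -> ~φ))) = 1 − 0.000 = 1.000
~~~((ψ & φ) & (~~~φ & (φ -> ~φ))) & φ = max(0, 1.000 + 0.391 − 1) = max(0, 0.391) = 0.391

0.391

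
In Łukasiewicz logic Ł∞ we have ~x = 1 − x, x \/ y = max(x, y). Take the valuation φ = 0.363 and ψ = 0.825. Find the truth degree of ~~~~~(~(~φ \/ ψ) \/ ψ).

~φ = 1 − 0.363 = 0.637
~φ \/ ψ = max(0.637, 0.825) = 0.825
~(~φ \/ ψ) = 1 − 0.825 = 0.175
~(~φ \/ ψ) \/ ψ = max(0.175, 0.825) = 0.825
~(~(~φ \/ ψ) \/ ψ) = 1 − 0.825 = 0.175
~~(~(~φ \/ ψ) \/ ψ) = 1 − 0.175 = 0.825
~~~(~(~φ \/ ψ) \/ ψ) = 1 − 0.825 = 0.175
~~~~(~(~φ \/ ψ) \/ ψ) = 1 − 0.175 = 0.825
~~~~~(~(~φ \/ ψ) \/ ψ) = 1 − 0.825 = 0.175

0.175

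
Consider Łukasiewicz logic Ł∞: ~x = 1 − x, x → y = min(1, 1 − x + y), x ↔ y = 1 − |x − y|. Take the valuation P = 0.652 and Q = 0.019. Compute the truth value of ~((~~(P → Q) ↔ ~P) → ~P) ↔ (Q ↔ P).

0.734

P → Q = min(1, 1 − 0.652 + 0.019) = min(1, 0.367) = 0.367
~(P → Q) = 1 − 0.367 = 0.633
~~(P → Q) = 1 − 0.633 = 0.367
~P = 1 − 0.652 = 0.348
~~(P → Q) ↔ ~P = 1 − |0.367 − 0.348| = 1 − 0.019 = 0.981
(~~(P → Q) ↔ ~P) → ~P = min(1, 1 − 0.981 + 0.348) = min(1, 0.367) = 0.367
~((~~(P → Q) ↔ ~P) → ~P) = 1 − 0.367 = 0.633
Q ↔ P = 1 − |0.019 − 0.652| = 1 − 0.633 = 0.367
~((~~(P → Q) ↔ ~P) → ~P) ↔ (Q ↔ P) = 1 − |0.633 − 0.367| = 1 − 0.266 = 0.734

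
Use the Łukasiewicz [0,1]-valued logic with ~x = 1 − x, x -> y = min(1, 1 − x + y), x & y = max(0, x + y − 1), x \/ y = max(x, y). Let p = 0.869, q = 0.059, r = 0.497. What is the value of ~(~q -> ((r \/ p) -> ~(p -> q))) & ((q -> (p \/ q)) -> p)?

~q = 1 − 0.059 = 0.941
r \/ p = max(0.497, 0.869) = 0.869
p -> q = min(1, 1 − 0.869 + 0.059) = min(1, 0.190) = 0.190
~(p -> q) = 1 − 0.190 = 0.810
(r \/ p) -> ~(p -> q) = min(1, 1 − 0.869 + 0.810) = min(1, 0.941) = 0.941
~q -> ((r \/ p) -> ~(p -> q)) = min(1, 1 − 0.941 + 0.941) = min(1, 1.000) = 1.000
~(~q -> ((r \/ p) -> ~(p -> q))) = 1 − 1.000 = 0.000
p \/ q = max(0.869, 0.059) = 0.869
q -> (p \/ q) = min(1, 1 − 0.059 + 0.869) = min(1, 1.810) = 1.000
(q -> (p \/ q)) -> p = min(1, 1 − 1.000 + 0.869) = min(1, 0.869) = 0.869
~(~q -> ((r \/ p) -> ~(p -> q))) & ((q -> (p \/ q)) -> p) = max(0, 0.000 + 0.869 − 1) = max(0, -0.131) = 0.000

0.000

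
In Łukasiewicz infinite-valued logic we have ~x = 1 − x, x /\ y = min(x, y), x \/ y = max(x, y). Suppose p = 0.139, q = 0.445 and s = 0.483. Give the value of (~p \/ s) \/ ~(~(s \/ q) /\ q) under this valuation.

0.861

~p = 1 − 0.139 = 0.861
~p \/ s = max(0.861, 0.483) = 0.861
s \/ q = max(0.483, 0.445) = 0.483
~(s \/ q) = 1 − 0.483 = 0.517
~(s \/ q) /\ q = min(0.517, 0.445) = 0.445
~(~(s \/ q) /\ q) = 1 − 0.445 = 0.555
(~p \/ s) \/ ~(~(s \/ q) /\ q) = max(0.861, 0.555) = 0.861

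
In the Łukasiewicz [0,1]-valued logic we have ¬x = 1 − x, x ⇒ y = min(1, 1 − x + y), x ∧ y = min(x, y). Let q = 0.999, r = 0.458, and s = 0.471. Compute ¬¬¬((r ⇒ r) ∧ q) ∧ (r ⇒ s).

r ⇒ r = min(1, 1 − 0.458 + 0.458) = min(1, 1.000) = 1.000
(r ⇒ r) ∧ q = min(1.000, 0.999) = 0.999
¬((r ⇒ r) ∧ q) = 1 − 0.999 = 0.001
¬¬((r ⇒ r) ∧ q) = 1 − 0.001 = 0.999
¬¬¬((r ⇒ r) ∧ q) = 1 − 0.999 = 0.001
r ⇒ s = min(1, 1 − 0.458 + 0.471) = min(1, 1.013) = 1.000
¬¬¬((r ⇒ r) ∧ q) ∧ (r ⇒ s) = min(0.001, 1.000) = 0.001

0.001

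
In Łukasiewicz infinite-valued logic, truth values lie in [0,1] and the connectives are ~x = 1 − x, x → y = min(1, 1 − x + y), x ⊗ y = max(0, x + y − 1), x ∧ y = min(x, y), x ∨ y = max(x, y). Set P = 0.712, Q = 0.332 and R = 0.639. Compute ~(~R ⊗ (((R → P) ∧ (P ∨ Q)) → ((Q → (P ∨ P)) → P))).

0.639

~R = 1 − 0.639 = 0.361
R → P = min(1, 1 − 0.639 + 0.712) = min(1, 1.073) = 1.000
P ∨ Q = max(0.712, 0.332) = 0.712
(R → P) ∧ (P ∨ Q) = min(1.000, 0.712) = 0.712
P ∨ P = max(0.712, 0.712) = 0.712
Q → (P ∨ P) = min(1, 1 − 0.332 + 0.712) = min(1, 1.380) = 1.000
(Q → (P ∨ P)) → P = min(1, 1 − 1.000 + 0.712) = min(1, 0.712) = 0.712
((R → P) ∧ (P ∨ Q)) → ((Q → (P ∨ P)) → P) = min(1, 1 − 0.712 + 0.712) = min(1, 1.000) = 1.000
~R ⊗ (((R → P) ∧ (P ∨ Q)) → ((Q → (P ∨ P)) → P)) = max(0, 0.361 + 1.000 − 1) = max(0, 0.361) = 0.361
~(~R ⊗ (((R → P) ∧ (P ∨ Q)) → ((Q → (P ∨ P)) → P))) = 1 − 0.361 = 0.639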